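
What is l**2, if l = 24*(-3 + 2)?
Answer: 576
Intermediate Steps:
l = -24 (l = 24*(-1) = -24)
l**2 = (-24)**2 = 576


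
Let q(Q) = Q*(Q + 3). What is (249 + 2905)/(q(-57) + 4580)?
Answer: 1577/3829 ≈ 0.41186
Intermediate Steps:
q(Q) = Q*(3 + Q)
(249 + 2905)/(q(-57) + 4580) = (249 + 2905)/(-57*(3 - 57) + 4580) = 3154/(-57*(-54) + 4580) = 3154/(3078 + 4580) = 3154/7658 = 3154*(1/7658) = 1577/3829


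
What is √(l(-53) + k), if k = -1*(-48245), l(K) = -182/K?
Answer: 43*√73299/53 ≈ 219.66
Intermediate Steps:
k = 48245
√(l(-53) + k) = √(-182/(-53) + 48245) = √(-182*(-1/53) + 48245) = √(182/53 + 48245) = √(2557167/53) = 43*√73299/53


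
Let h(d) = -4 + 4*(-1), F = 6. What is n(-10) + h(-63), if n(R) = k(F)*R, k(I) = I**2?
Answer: -368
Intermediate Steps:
h(d) = -8 (h(d) = -4 - 4 = -8)
n(R) = 36*R (n(R) = 6**2*R = 36*R)
n(-10) + h(-63) = 36*(-10) - 8 = -360 - 8 = -368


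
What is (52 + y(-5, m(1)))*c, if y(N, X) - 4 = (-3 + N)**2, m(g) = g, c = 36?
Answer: 4320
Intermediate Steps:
y(N, X) = 4 + (-3 + N)**2
(52 + y(-5, m(1)))*c = (52 + (4 + (-3 - 5)**2))*36 = (52 + (4 + (-8)**2))*36 = (52 + (4 + 64))*36 = (52 + 68)*36 = 120*36 = 4320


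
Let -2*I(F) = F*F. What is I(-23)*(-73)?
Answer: 38617/2 ≈ 19309.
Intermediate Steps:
I(F) = -F²/2 (I(F) = -F*F/2 = -F²/2)
I(-23)*(-73) = -½*(-23)²*(-73) = -½*529*(-73) = -529/2*(-73) = 38617/2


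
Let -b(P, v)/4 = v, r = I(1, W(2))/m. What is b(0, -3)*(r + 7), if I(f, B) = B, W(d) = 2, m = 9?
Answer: 260/3 ≈ 86.667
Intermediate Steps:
r = 2/9 ≈ 0.22222
b(P, v) = -4*v
b(0, -3)*(r + 7) = (-4*(-3))*(2/9 + 7) = 12*(65/9) = 260/3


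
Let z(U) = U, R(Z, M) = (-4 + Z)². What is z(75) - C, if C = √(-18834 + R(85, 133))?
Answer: 75 - I*√12273 ≈ 75.0 - 110.78*I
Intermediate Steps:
C = I*√12273 (C = √(-18834 + (-4 + 85)²) = √(-18834 + 81²) = √(-18834 + 6561) = √(-12273) = I*√12273 ≈ 110.78*I)
z(75) - C = 75 - I*√12273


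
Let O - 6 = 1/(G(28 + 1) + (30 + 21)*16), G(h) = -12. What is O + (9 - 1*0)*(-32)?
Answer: -226727/804 ≈ -282.00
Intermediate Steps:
O = 4825/804 (O = 6 + 1/(-12 + (30 + 21)*16) = 6 + 1/(-12 + 51*16) = 6 + 1/(-12 + 816) = 6 + 1/804 = 4825/804 ≈ 6.0012)
O + (9 - 1*0)*(-32) = 4825/804 + (9 - 1*0)*(-32) = 4825/804 + (9 + 0)*(-32) = 4825/804 + 9*(-32) = 4825/804 - 288 = -226727/804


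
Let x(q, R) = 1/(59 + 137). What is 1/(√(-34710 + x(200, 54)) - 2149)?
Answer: -421204/911970555 - 14*I*√6803159/911970555 ≈ -0.00046186 - 4.0041e-5*I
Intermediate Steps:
x(q, R) = 1/196
1/(√(-34710 + x(200, 54)) - 2149) = 1/(√(-34710 + 1/196) - 2149) = 1/(√(-6803159/196) - 2149) = 1/(I*√6803159/14 - 2149) = 1/(-2149 + I*√6803159/14)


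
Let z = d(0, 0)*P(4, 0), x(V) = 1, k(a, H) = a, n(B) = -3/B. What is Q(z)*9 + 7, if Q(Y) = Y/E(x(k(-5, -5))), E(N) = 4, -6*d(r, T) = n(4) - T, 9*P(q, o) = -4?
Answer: 55/8 ≈ 6.8750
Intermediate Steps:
P(q, o) = -4/9 (P(q, o) = (⅑)*(-4) = -4/9)
d(r, T) = ⅛ + T/6 (d(r, T) = -(-3/4 - T)/6 = -(-3*¼ - T)/6 = -(-¾ - T)/6 = ⅛ + T/6)
z = -1/18 (z = (⅛ + (⅙)*0)*(-4/9) = (⅛ + 0)*(-4/9) = (⅛)*(-4/9) = -1/18 ≈ -0.055556)
Q(Y) = Y/4
Q(z)*9 + 7 = ((¼)*(-1/18))*9 + 7 = -1/72*9 + 7 = -⅛ + 7 = 55/8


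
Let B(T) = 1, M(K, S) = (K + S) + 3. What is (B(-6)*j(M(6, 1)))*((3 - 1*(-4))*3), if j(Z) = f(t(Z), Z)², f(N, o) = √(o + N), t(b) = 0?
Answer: 210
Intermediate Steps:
M(K, S) = 3 + K + S
f(N, o) = √(N + o)
j(Z) = Z (j(Z) = (√(0 + Z))² = (√Z)² = Z)
(B(-6)*j(M(6, 1)))*((3 - 1*(-4))*3) = (1*(3 + 6 + 1))*((3 - 1*(-4))*3) = (1*10)*((3 + 4)*3) = 10*(7*3) = 10*21 = 210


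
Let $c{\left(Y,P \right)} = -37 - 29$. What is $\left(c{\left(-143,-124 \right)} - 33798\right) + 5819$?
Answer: $-28045$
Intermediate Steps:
$c{\left(Y,P \right)} = -66$ ($c{\left(Y,P \right)} = -37 - 29 = -66$)
$\left(c{\left(-143,-124 \right)} - 33798\right) + 5819 = \left(-66 - 33798\right) + 5819 = -33864 + 5819 = -28045$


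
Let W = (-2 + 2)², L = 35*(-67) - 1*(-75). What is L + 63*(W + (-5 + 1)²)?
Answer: -1262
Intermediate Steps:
L = -2270 (L = -2345 + 75 = -2270)
W = 0 (W = 0² = 0)
L + 63*(W + (-5 + 1)²) = -2270 + 63*(0 + (-5 + 1)²) = -2270 + 63*(0 + (-4)²) = -2270 + 63*(0 + 16) = -2270 + 63*16 = -2270 + 1008 = -1262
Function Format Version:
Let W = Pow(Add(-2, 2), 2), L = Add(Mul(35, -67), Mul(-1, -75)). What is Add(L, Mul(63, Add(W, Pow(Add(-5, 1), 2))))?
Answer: -1262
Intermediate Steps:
L = -2270 (L = Add(-2345, 75) = -2270)
W = 0 (W = Pow(0, 2) = 0)
Add(L, Mul(63, Add(W, Pow(Add(-5, 1), 2)))) = Add(-2270, Mul(63, Add(0, Pow(Add(-5, 1), 2)))) = Add(-2270, Mul(63, Add(0, Pow(-4, 2)))) = Add(-2270, Mul(63, Add(0, 16))) = Add(-2270, Mul(63, 16)) = Add(-2270, 1008) = -1262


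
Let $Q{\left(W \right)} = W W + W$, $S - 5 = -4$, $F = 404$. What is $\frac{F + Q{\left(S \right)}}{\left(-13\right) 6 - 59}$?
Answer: $- \frac{406}{137} \approx -2.9635$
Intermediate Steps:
$S = 1$ ($S = 5 - 4 = 1$)
$Q{\left(W \right)} = W + W^{2}$ ($Q{\left(W \right)} = W^{2} + W = W + W^{2}$)
$\frac{F + Q{\left(S \right)}}{\left(-13\right) 6 - 59} = \frac{404 + 1 \left(1 + 1\right)}{\left(-13\right) 6 - 59} = \frac{404 + 1 \cdot 2}{-78 - 59} = \frac{404 + 2}{-137} = 406 \left(- \frac{1}{137}\right) = - \frac{406}{137}$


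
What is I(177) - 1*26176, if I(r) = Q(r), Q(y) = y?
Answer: -25999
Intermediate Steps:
I(r) = r
I(177) - 1*26176 = 177 - 1*26176 = 177 - 26176 = -25999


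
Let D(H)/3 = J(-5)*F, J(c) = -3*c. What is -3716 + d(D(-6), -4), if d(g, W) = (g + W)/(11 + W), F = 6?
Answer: -3678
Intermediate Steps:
D(H) = 270 (D(H) = 3*(-3*(-5)*6) = 3*(15*6) = 3*90 = 270)
d(g, W) = (W + g)/(11 + W)
-3716 + d(D(-6), -4) = -3716 + (-4 + 270)/(11 - 4) = -3716 + 266/7 = -3716 + (1/7)*266 = -3716 + 38 = -3678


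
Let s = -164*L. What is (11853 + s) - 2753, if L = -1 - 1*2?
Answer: 9592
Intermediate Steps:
L = -3 (L = -1 - 2 = -3)
s = 492 (s = -164*(-3) = 492)
(11853 + s) - 2753 = (11853 + 492) - 2753 = 12345 - 2753 = 9592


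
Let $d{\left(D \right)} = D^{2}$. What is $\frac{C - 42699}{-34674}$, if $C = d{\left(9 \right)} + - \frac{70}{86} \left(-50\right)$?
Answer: $\frac{915412}{745491} \approx 1.2279$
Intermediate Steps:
$C = \frac{5233}{43}$ ($C = 9^{2} + - \frac{70}{86} \left(-50\right) = 81 + \left(-70\right) \frac{1}{86} \left(-50\right) = 81 - - \frac{1750}{43} = 81 + \frac{1750}{43} = \frac{5233}{43} \approx 121.7$)
$\frac{C - 42699}{-34674} = \frac{\frac{5233}{43} - 42699}{-34674} = \left(- \frac{1830824}{43}\right) \left(- \frac{1}{34674}\right) = \frac{915412}{745491}$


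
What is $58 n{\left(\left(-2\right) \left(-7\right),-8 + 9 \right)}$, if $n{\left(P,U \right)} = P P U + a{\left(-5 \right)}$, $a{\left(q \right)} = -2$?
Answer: $11252$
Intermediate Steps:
$n{\left(P,U \right)} = -2 + U P^{2}$ ($n{\left(P,U \right)} = P P U - 2 = P^{2} U - 2 = U P^{2} - 2 = -2 + U P^{2}$)
$58 n{\left(\left(-2\right) \left(-7\right),-8 + 9 \right)} = 58 \left(-2 + \left(-8 + 9\right) \left(\left(-2\right) \left(-7\right)\right)^{2}\right) = 58 \left(-2 + 1 \cdot 14^{2}\right) = 58 \left(-2 + 1 \cdot 196\right) = 58 \left(-2 + 196\right) = 58 \cdot 194 = 11252$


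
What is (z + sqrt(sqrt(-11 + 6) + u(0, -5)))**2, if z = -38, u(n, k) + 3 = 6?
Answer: (38 - sqrt(3 + I*sqrt(5)))**2 ≈ 1307.5 - 44.045*I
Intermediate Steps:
u(n, k) = 3 (u(n, k) = -3 + 6 = 3)
(z + sqrt(sqrt(-11 + 6) + u(0, -5)))**2 = (-38 + sqrt(sqrt(-11 + 6) + 3))**2 = (-38 + sqrt(sqrt(-5) + 3))**2 = (-38 + sqrt(I*sqrt(5) + 3))**2 = (-38 + sqrt(3 + I*sqrt(5)))**2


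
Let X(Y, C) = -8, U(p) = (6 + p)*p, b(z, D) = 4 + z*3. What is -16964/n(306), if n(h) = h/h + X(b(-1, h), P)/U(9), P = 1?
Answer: -2290140/127 ≈ -18033.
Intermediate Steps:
b(z, D) = 4 + 3*z
U(p) = p*(6 + p)
n(h) = 127/135 (n(h) = h/h - 8*1/(9*(6 + 9)) = 1 - 8/(9*15) = 1 - 8/135 = 127/135)
-16964/n(306) = -16964/127/135 = -16964*135/127 = -2290140/127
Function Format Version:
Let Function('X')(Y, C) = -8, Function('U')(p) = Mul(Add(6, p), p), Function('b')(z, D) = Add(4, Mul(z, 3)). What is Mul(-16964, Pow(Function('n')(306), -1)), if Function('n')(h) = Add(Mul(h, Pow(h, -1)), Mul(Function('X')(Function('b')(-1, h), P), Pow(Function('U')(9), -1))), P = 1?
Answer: Rational(-2290140, 127) ≈ -18033.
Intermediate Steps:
Function('b')(z, D) = Add(4, Mul(3, z))
Function('U')(p) = Mul(p, Add(6, p))
Function('n')(h) = Rational(127, 135) (Function('n')(h) = Add(Mul(h, Pow(h, -1)), Mul(-8, Pow(Mul(9, Add(6, 9)), -1))) = Add(1, Mul(-8, Pow(Mul(9, 15), -1))) = Add(1, Mul(-8, Pow(135, -1))) = Add(1, Mul(-8, Rational(1, 135))) = Add(1, Rational(-8, 135)) = Rational(127, 135))
Mul(-16964, Pow(Function('n')(306), -1)) = Mul(-16964, Pow(Rational(127, 135), -1)) = Mul(-16964, Rational(135, 127)) = Rational(-2290140, 127)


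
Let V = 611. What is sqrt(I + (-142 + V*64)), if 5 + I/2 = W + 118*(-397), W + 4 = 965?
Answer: I*sqrt(52818) ≈ 229.82*I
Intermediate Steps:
W = 961 (W = -4 + 965 = 961)
I = -91780 (I = -10 + 2*(961 + 118*(-397)) = -10 + 2*(961 - 46846) = -10 + 2*(-45885) = -10 - 91770 = -91780)
sqrt(I + (-142 + V*64)) = sqrt(-91780 + (-142 + 611*64)) = sqrt(-91780 + (-142 + 39104)) = sqrt(-91780 + 38962) = sqrt(-52818) = I*sqrt(52818)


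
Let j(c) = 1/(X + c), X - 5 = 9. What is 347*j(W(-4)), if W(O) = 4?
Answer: 347/18 ≈ 19.278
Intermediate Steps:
X = 14 (X = 5 + 9 = 14)
j(c) = 1/(14 + c)
347*j(W(-4)) = 347/(14 + 4) = 347/18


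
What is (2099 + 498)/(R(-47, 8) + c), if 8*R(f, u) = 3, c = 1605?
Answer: 20776/12843 ≈ 1.6177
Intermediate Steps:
R(f, u) = 3/8 (R(f, u) = (⅛)*3 = 3/8)
(2099 + 498)/(R(-47, 8) + c) = (2099 + 498)/(3/8 + 1605) = 2597/(12843/8) = 2597*(8/12843) = 20776/12843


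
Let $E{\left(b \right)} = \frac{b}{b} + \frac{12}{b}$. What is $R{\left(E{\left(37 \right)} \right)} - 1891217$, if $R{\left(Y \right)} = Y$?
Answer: $- \frac{69974980}{37} \approx -1.8912 \cdot 10^{6}$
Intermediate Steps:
$E{\left(b \right)} = 1 + \frac{12}{b}$
$R{\left(E{\left(37 \right)} \right)} - 1891217 = \frac{12 + 37}{37} - 1891217 = \frac{1}{37} \cdot 49 - 1891217 = \frac{49}{37} - 1891217 = - \frac{69974980}{37}$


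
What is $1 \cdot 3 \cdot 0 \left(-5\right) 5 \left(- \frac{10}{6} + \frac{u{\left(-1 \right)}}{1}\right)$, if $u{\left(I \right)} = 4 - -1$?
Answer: $0$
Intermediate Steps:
$u{\left(I \right)} = 5$ ($u{\left(I \right)} = 4 + 1 = 5$)
$1 \cdot 3 \cdot 0 \left(-5\right) 5 \left(- \frac{10}{6} + \frac{u{\left(-1 \right)}}{1}\right) = 1 \cdot 3 \cdot 0 \left(-5\right) 5 \left(- \frac{10}{6} + \frac{5}{1}\right) = 3 \cdot 0 \cdot 5 \left(\left(-10\right) \frac{1}{6} + 5 \cdot 1\right) = 3 \cdot 0 \left(- \frac{5}{3} + 5\right) = 0 \cdot \frac{10}{3} = 0$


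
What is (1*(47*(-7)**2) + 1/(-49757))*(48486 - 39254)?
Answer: 1057898295840/49757 ≈ 2.1261e+7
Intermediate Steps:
(1*(47*(-7)**2) + 1/(-49757))*(48486 - 39254) = (1*(47*49) - 1/49757)*9232 = (1*2303 - 1/49757)*9232 = (2303 - 1/49757)*9232 = (114590370/49757)*9232 = 1057898295840/49757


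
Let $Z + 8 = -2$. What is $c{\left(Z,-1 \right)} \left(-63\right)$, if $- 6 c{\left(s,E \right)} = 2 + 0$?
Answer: $21$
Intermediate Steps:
$Z = -10$ ($Z = -8 - 2 = -10$)
$c{\left(s,E \right)} = - \frac{1}{3}$ ($c{\left(s,E \right)} = - \frac{2 + 0}{6} = \left(- \frac{1}{6}\right) 2 = - \frac{1}{3}$)
$c{\left(Z,-1 \right)} \left(-63\right) = \left(- \frac{1}{3}\right) \left(-63\right) = 21$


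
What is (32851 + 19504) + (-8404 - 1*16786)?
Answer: 27165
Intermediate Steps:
(32851 + 19504) + (-8404 - 1*16786) = 52355 + (-8404 - 16786) = 52355 - 25190 = 27165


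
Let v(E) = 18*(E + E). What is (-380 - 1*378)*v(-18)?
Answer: 491184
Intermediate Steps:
v(E) = 36*E (v(E) = 18*(2*E) = 36*E)
(-380 - 1*378)*v(-18) = (-380 - 1*378)*(36*(-18)) = (-380 - 378)*(-648) = -758*(-648) = 491184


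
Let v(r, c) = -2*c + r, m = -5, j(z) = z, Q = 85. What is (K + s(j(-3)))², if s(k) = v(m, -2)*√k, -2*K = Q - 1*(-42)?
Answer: 16117/4 + 127*I*√3 ≈ 4029.3 + 219.97*I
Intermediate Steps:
v(r, c) = r - 2*c
K = -127/2 (K = -(85 - 1*(-42))/2 = -(85 + 42)/2 = -½*127 = -127/2 ≈ -63.500)
s(k) = -√k (s(k) = (-5 - 2*(-2))*√k = (-5 + 4)*√k = -√k)
(K + s(j(-3)))² = (-127/2 - √(-3))² = (-127/2 - I*√3)²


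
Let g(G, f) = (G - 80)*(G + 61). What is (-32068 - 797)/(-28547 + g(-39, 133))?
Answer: 6573/6233 ≈ 1.0545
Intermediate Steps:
g(G, f) = (-80 + G)*(61 + G)
(-32068 - 797)/(-28547 + g(-39, 133)) = (-32068 - 797)/(-28547 + (-4880 + (-39)**2 - 19*(-39))) = -32865/(-28547 + (-4880 + 1521 + 741)) = -32865/(-28547 - 2618) = -32865/(-31165) = -32865*(-1/31165) = 6573/6233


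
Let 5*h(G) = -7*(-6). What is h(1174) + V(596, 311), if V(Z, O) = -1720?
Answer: -8558/5 ≈ -1711.6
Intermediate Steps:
h(G) = 42/5 (h(G) = (-7*(-6))/5 = (⅕)*42 = 42/5)
h(1174) + V(596, 311) = 42/5 - 1720 = -8558/5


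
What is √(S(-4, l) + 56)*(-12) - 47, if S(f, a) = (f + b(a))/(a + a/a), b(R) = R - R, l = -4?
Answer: -47 - 8*√129 ≈ -137.86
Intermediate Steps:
b(R) = 0
S(f, a) = f/(1 + a) (S(f, a) = (f + 0)/(a + a/a) = f/(a + 1) = f/(1 + a))
√(S(-4, l) + 56)*(-12) - 47 = √(-4/(1 - 4) + 56)*(-12) - 47 = √(-4/(-3) + 56)*(-12) - 47 = √(-4*(-⅓) + 56)*(-12) - 47 = √(4/3 + 56)*(-12) - 47 = √(172/3)*(-12) - 47 = (2*√129/3)*(-12) - 47 = -8*√129 - 47 = -47 - 8*√129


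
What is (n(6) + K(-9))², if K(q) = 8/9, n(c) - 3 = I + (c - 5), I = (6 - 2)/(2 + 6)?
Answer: 9409/324 ≈ 29.040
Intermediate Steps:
I = ½ (I = 4/8 = 4*(⅛) = ½ ≈ 0.50000)
n(c) = -3/2 + c (n(c) = 3 + (½ + (c - 5)) = 3 + (½ + (-5 + c)) = 3 + (-9/2 + c) = -3/2 + c)
K(q) = 8/9 (K(q) = 8*(⅑) = 8/9)
(n(6) + K(-9))² = ((-3/2 + 6) + 8/9)² = (9/2 + 8/9)² = (97/18)² = 9409/324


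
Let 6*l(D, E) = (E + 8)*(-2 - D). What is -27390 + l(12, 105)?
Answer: -82961/3 ≈ -27654.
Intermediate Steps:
l(D, E) = (-2 - D)*(8 + E)/6 (l(D, E) = ((E + 8)*(-2 - D))/6 = ((8 + E)*(-2 - D))/6 = ((-2 - D)*(8 + E))/6 = (-2 - D)*(8 + E)/6)
-27390 + l(12, 105) = -27390 + (-8/3 - 4/3*12 - 1/3*105 - 1/6*12*105) = -27390 + (-8/3 - 16 - 35 - 210) = -27390 - 791/3 = -82961/3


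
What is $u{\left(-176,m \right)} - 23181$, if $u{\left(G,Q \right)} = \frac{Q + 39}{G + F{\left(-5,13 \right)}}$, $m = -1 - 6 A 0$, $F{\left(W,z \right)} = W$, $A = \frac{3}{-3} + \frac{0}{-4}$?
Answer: $- \frac{4195799}{181} \approx -23181.0$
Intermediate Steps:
$A = -1$ ($A = 3 \left(- \frac{1}{3}\right) + 0 \left(- \frac{1}{4}\right) = -1 + 0 = -1$)
$m = -1$ ($m = -1 - 6 \left(\left(-1\right) 0\right) = -1 - 0 = -1 + 0 = -1$)
$u{\left(G,Q \right)} = \frac{39 + Q}{-5 + G}$ ($u{\left(G,Q \right)} = \frac{Q + 39}{G - 5} = \frac{39 + Q}{-5 + G}$)
$u{\left(-176,m \right)} - 23181 = \frac{39 - 1}{-5 - 176} - 23181 = \frac{1}{-181} \cdot 38 - 23181 = \left(- \frac{1}{181}\right) 38 - 23181 = - \frac{38}{181} - 23181 = - \frac{4195799}{181}$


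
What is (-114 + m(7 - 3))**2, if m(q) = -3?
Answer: 13689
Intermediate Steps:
(-114 + m(7 - 3))**2 = (-114 - 3)**2 = (-117)**2 = 13689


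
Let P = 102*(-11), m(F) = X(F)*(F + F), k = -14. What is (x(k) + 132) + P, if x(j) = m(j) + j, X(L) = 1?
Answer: -1032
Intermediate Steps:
m(F) = 2*F (m(F) = 1*(F + F) = 1*(2*F) = 2*F)
x(j) = 3*j (x(j) = 2*j + j = 3*j)
P = -1122
(x(k) + 132) + P = (3*(-14) + 132) - 1122 = (-42 + 132) - 1122 = 90 - 1122 = -1032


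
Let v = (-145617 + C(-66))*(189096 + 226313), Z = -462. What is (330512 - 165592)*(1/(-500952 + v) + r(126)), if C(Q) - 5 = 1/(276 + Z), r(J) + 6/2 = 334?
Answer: 614173318289242576760/11250961159769 ≈ 5.4589e+7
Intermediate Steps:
r(J) = 331 (r(J) = -3 + 334 = 331)
C(Q) = 929/186 (C(Q) = 5 + 1/(276 - 462) = 5 + 1/(-186) = 5 - 1/186 = 929/186)
v = -11250867982697/186 (v = (-145617 + 929/186)*(189096 + 226313) = -27083833/186*415409 = -11250867982697/186 ≈ -6.0489e+10)
(330512 - 165592)*(1/(-500952 + v) + r(126)) = (330512 - 165592)*(1/(-500952 - 11250867982697/186) + 331) = 164920*(1/(-11250961159769/186) + 331) = 164920*(-186/11250961159769 + 331) = 164920*(3724068143883353/11250961159769) = 614173318289242576760/11250961159769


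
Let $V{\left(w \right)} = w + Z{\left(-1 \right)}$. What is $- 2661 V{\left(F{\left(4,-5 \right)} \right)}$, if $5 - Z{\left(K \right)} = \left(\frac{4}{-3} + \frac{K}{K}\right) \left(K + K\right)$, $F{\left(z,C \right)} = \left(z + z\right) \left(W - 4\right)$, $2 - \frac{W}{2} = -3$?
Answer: $-139259$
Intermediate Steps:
$W = 10$ ($W = 4 - -6 = 4 + 6 = 10$)
$F{\left(z,C \right)} = 12 z$ ($F{\left(z,C \right)} = \left(z + z\right) \left(10 - 4\right) = 2 z 6 = 12 z$)
$Z{\left(K \right)} = 5 + \frac{2 K}{3}$ ($Z{\left(K \right)} = 5 - \left(\frac{4}{-3} + \frac{K}{K}\right) \left(K + K\right) = 5 - \left(4 \left(- \frac{1}{3}\right) + 1\right) 2 K = 5 - \left(- \frac{4}{3} + 1\right) 2 K = 5 - - \frac{2 K}{3} = 5 + \frac{2 K}{3}$)
$V{\left(w \right)} = \frac{13}{3} + w$ ($V{\left(w \right)} = w + \left(5 + \frac{2}{3} \left(-1\right)\right) = w + \left(5 - \frac{2}{3}\right) = w + \frac{13}{3} = \frac{13}{3} + w$)
$- 2661 V{\left(F{\left(4,-5 \right)} \right)} = - 2661 \left(\frac{13}{3} + 12 \cdot 4\right) = - 2661 \left(\frac{13}{3} + 48\right) = \left(-2661\right) \frac{157}{3} = -139259$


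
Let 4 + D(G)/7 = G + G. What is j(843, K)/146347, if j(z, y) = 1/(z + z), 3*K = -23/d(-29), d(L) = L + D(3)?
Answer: 1/246741042 ≈ 4.0528e-9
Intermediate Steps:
D(G) = -28 + 14*G (D(G) = -28 + 7*(G + G) = -28 + 7*(2*G) = -28 + 14*G)
d(L) = 14 + L (d(L) = L + (-28 + 14*3) = L + (-28 + 42) = L + 14 = 14 + L)
K = 23/45 (K = (-23/(14 - 29))/3 = (-23/(-15))/3 = (-23*(-1/15))/3 = (1/3)*(23/15) = 23/45 ≈ 0.51111)
j(z, y) = 1/(2*z)
j(843, K)/146347 = ((1/2)/843)/146347 = ((1/2)*(1/843))*(1/146347) = (1/1686)*(1/146347) = 1/246741042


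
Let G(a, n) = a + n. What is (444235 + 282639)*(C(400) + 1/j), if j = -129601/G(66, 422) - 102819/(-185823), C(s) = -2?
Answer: -11667787148145908/8010890317 ≈ -1.4565e+6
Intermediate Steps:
j = -8010890317/30227208 (j = -129601/(66 + 422) - 102819/(-185823) = -129601/488 - 102819*(-1/185823) = -129601*1/488 + 34273/61941 = -129601/488 + 34273/61941 = -8010890317/30227208 ≈ -265.02)
(444235 + 282639)*(C(400) + 1/j) = (444235 + 282639)*(-2 + 1/(-8010890317/30227208)) = 726874*(-2 - 30227208/8010890317) = 726874*(-16052007842/8010890317) = -11667787148145908/8010890317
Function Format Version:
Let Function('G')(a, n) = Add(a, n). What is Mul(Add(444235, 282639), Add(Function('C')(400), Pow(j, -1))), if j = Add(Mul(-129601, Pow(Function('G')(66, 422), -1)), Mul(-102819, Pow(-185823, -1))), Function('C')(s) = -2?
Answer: Rational(-11667787148145908, 8010890317) ≈ -1.4565e+6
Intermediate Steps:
j = Rational(-8010890317, 30227208) (j = Add(Mul(-129601, Pow(Add(66, 422), -1)), Mul(-102819, Pow(-185823, -1))) = Add(Mul(-129601, Pow(488, -1)), Mul(-102819, Rational(-1, 185823))) = Add(Mul(-129601, Rational(1, 488)), Rational(34273, 61941)) = Add(Rational(-129601, 488), Rational(34273, 61941)) = Rational(-8010890317, 30227208) ≈ -265.02)
Mul(Add(444235, 282639), Add(Function('C')(400), Pow(j, -1))) = Mul(Add(444235, 282639), Add(-2, Pow(Rational(-8010890317, 30227208), -1))) = Mul(726874, Add(-2, Rational(-30227208, 8010890317))) = Mul(726874, Rational(-16052007842, 8010890317)) = Rational(-11667787148145908, 8010890317)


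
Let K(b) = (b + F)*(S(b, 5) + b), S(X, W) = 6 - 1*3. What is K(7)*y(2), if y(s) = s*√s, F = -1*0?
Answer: 140*√2 ≈ 197.99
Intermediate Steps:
S(X, W) = 3 (S(X, W) = 6 - 3 = 3)
F = 0
K(b) = b*(3 + b) (K(b) = (b + 0)*(3 + b) = b*(3 + b))
y(s) = s^(3/2)
K(7)*y(2) = (7*(3 + 7))*2^(3/2) = (7*10)*(2*√2) = 70*(2*√2) = 140*√2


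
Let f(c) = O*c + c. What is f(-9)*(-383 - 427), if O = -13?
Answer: -87480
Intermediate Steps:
f(c) = -12*c (f(c) = -13*c + c = -12*c)
f(-9)*(-383 - 427) = (-12*(-9))*(-383 - 427) = 108*(-810) = -87480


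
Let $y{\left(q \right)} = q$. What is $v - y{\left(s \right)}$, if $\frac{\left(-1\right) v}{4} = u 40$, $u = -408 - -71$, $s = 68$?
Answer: $53852$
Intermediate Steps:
$u = -337$ ($u = -408 + 71 = -337$)
$v = 53920$ ($v = - 4 \left(\left(-337\right) 40\right) = \left(-4\right) \left(-13480\right) = 53920$)
$v - y{\left(s \right)} = 53920 - 68 = 53852$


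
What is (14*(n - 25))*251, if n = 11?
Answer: -49196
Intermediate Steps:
(14*(n - 25))*251 = (14*(11 - 25))*251 = (14*(-14))*251 = -196*251 = -49196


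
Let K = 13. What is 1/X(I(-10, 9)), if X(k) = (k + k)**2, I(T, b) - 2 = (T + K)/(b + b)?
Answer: 9/169 ≈ 0.053254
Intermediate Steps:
I(T, b) = 2 + (13 + T)/(2*b) (I(T, b) = 2 + (T + 13)/(b + b) = 2 + (13 + T)/((2*b)) = 2 + (13 + T)*(1/(2*b)) = 2 + (13 + T)/(2*b))
X(k) = 4*k**2 (X(k) = (2*k)**2 = 4*k**2)
1/X(I(-10, 9)) = 1/(4*((1/2)*(13 - 10 + 4*9)/9)**2) = 1/(4*((1/2)*(1/9)*(13 - 10 + 36))**2) = 1/(4*((1/2)*(1/9)*39)**2) = 1/(4*(13/6)**2) = 1/(4*(169/36)) = 1/(169/9) = 9/169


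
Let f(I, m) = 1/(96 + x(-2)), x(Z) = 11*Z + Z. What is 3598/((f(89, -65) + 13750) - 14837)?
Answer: -259056/78263 ≈ -3.3101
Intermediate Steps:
x(Z) = 12*Z
f(I, m) = 1/72 (f(I, m) = 1/(96 + 12*(-2)) = 1/(96 - 24) = 1/72)
3598/((f(89, -65) + 13750) - 14837) = 3598/((1/72 + 13750) - 14837) = 3598/(990001/72 - 14837) = 3598/(-78263/72) = 3598*(-72/78263) = -259056/78263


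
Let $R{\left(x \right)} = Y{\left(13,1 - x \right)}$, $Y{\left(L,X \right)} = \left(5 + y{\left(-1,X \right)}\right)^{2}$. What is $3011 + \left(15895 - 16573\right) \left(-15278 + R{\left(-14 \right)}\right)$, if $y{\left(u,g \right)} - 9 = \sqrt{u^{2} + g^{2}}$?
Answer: $10075379 - 18984 \sqrt{226} \approx 9.79 \cdot 10^{6}$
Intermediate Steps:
$y{\left(u,g \right)} = 9 + \sqrt{g^{2} + u^{2}}$ ($y{\left(u,g \right)} = 9 + \sqrt{u^{2} + g^{2}} = 9 + \sqrt{g^{2} + u^{2}}$)
$Y{\left(L,X \right)} = \left(14 + \sqrt{1 + X^{2}}\right)^{2}$ ($Y{\left(L,X \right)} = \left(5 + \left(9 + \sqrt{X^{2} + \left(-1\right)^{2}}\right)\right)^{2} = \left(5 + \left(9 + \sqrt{X^{2} + 1}\right)\right)^{2} = \left(5 + \left(9 + \sqrt{1 + X^{2}}\right)\right)^{2} = \left(14 + \sqrt{1 + X^{2}}\right)^{2}$)
$R{\left(x \right)} = \left(14 + \sqrt{1 + \left(1 - x\right)^{2}}\right)^{2}$
$3011 + \left(15895 - 16573\right) \left(-15278 + R{\left(-14 \right)}\right) = 3011 + \left(15895 - 16573\right) \left(-15278 + \left(14 + \sqrt{1 + \left(-1 - 14\right)^{2}}\right)^{2}\right) = 3011 - 678 \left(-15278 + \left(14 + \sqrt{1 + \left(-15\right)^{2}}\right)^{2}\right) = 3011 - 678 \left(-15278 + \left(14 + \sqrt{1 + 225}\right)^{2}\right) = 3011 - 678 \left(-15278 + \left(14 + \sqrt{226}\right)^{2}\right) = 3011 + \left(10358484 - 678 \left(14 + \sqrt{226}\right)^{2}\right) = 10361495 - 678 \left(14 + \sqrt{226}\right)^{2}$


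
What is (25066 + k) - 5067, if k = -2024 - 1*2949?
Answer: 15026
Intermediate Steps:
k = -4973 (k = -2024 - 2949 = -4973)
(25066 + k) - 5067 = (25066 - 4973) - 5067 = 20093 - 5067 = 15026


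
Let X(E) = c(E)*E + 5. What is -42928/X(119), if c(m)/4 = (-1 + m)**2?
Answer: -42928/6627829 ≈ -0.0064769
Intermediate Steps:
c(m) = 4*(-1 + m)**2
X(E) = 5 + 4*E*(-1 + E)**2 (X(E) = (4*(-1 + E)**2)*E + 5 = 4*E*(-1 + E)**2 + 5 = 5 + 4*E*(-1 + E)**2)
-42928/X(119) = -42928/(5 + 4*119*(-1 + 119)**2) = -42928/(5 + 4*119*118**2) = -42928/(5 + 4*119*13924) = -42928/(5 + 6627824) = -42928/6627829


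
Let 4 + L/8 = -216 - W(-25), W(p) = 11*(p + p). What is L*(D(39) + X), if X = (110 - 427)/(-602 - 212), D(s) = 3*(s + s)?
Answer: 22895160/37 ≈ 6.1879e+5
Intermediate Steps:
D(s) = 6*s (D(s) = 3*(2*s) = 6*s)
X = 317/814 (X = -317/(-814) = -317*(-1/814) = 317/814 ≈ 0.38943)
W(p) = 22*p (W(p) = 11*(2*p) = 22*p)
L = 2640 (L = -32 + 8*(-216 - 22*(-25)) = -32 + 8*(-216 - 1*(-550)) = -32 + 8*(-216 + 550) = -32 + 8*334 = -32 + 2672 = 2640)
L*(D(39) + X) = 2640*(6*39 + 317/814) = 2640*(234 + 317/814) = 2640*(190793/814) = 22895160/37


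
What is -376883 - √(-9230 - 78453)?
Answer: -376883 - I*√87683 ≈ -3.7688e+5 - 296.11*I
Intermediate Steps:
-376883 - √(-9230 - 78453) = -376883 - √(-87683) = -376883 - I*√87683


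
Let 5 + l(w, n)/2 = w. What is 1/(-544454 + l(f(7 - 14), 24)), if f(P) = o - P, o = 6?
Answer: -1/544438 ≈ -1.8368e-6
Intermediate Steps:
f(P) = 6 - P
l(w, n) = -10 + 2*w
1/(-544454 + l(f(7 - 14), 24)) = 1/(-544454 + (-10 + 2*(6 - (7 - 14)))) = 1/(-544454 + (-10 + 2*(6 - 1*(-7)))) = 1/(-544454 + (-10 + 2*(6 + 7))) = 1/(-544454 + (-10 + 2*13)) = 1/(-544454 + (-10 + 26)) = 1/(-544454 + 16) = 1/(-544438) = -1/544438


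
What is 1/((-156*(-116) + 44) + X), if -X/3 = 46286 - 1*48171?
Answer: 1/23795 ≈ 4.2026e-5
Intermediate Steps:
X = 5655 (X = -3*(46286 - 1*48171) = -3*(46286 - 48171) = -3*(-1885) = 5655)
1/((-156*(-116) + 44) + X) = 1/((-156*(-116) + 44) + 5655) = 1/((18096 + 44) + 5655) = 1/(18140 + 5655) = 1/23795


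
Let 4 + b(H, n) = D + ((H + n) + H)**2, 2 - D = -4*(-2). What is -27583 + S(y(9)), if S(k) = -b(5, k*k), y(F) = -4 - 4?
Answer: -33049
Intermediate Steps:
D = -6 (D = 2 - (-4)*(-2) = 2 - 1*8 = 2 - 8 = -6)
y(F) = -8
b(H, n) = -10 + (n + 2*H)**2 (b(H, n) = -4 + (-6 + ((H + n) + H)**2) = -4 + (-6 + (n + 2*H)**2) = -10 + (n + 2*H)**2)
S(k) = 10 - (10 + k**2)**2 (S(k) = -(-10 + (k*k + 2*5)**2) = -(-10 + (k**2 + 10)**2) = -(-10 + (10 + k**2)**2) = 10 - (10 + k**2)**2)
-27583 + S(y(9)) = -27583 + (10 - (10 + (-8)**2)**2) = -27583 + (10 - (10 + 64)**2) = -27583 + (10 - 1*74**2) = -27583 + (10 - 1*5476) = -27583 + (10 - 5476) = -27583 - 5466 = -33049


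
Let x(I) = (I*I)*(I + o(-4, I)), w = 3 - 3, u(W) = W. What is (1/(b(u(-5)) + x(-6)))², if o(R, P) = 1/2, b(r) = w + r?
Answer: 1/41209 ≈ 2.4267e-5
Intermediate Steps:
w = 0
b(r) = r (b(r) = 0 + r = r)
o(R, P) = ½
x(I) = I²*(½ + I) (x(I) = (I*I)*(I + ½) = I²*(½ + I))
(1/(b(u(-5)) + x(-6)))² = (1/(-5 + (-6)²*(½ - 6)))² = (1/(-5 + 36*(-11/2)))² = (1/(-5 - 198))² = (1/(-203))² = (-1/203)² = 1/41209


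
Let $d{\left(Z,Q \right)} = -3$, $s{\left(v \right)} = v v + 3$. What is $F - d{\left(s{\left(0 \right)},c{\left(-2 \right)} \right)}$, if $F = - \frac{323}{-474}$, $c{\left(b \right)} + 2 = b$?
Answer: $\frac{1745}{474} \approx 3.6814$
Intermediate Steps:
$c{\left(b \right)} = -2 + b$
$s{\left(v \right)} = 3 + v^{2}$ ($s{\left(v \right)} = v^{2} + 3 = 3 + v^{2}$)
$F = \frac{323}{474}$ ($F = \left(-323\right) \left(- \frac{1}{474}\right) = \frac{323}{474} \approx 0.68143$)
$F - d{\left(s{\left(0 \right)},c{\left(-2 \right)} \right)} = \frac{323}{474} - -3 = \frac{323}{474} + 3 = \frac{1745}{474}$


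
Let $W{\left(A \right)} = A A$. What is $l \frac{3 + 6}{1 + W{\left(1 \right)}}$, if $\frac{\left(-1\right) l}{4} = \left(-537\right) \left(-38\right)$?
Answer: $-367308$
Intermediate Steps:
$W{\left(A \right)} = A^{2}$
$l = -81624$ ($l = - 4 \left(\left(-537\right) \left(-38\right)\right) = \left(-4\right) 20406 = -81624$)
$l \frac{3 + 6}{1 + W{\left(1 \right)}} = - 81624 \frac{3 + 6}{1 + 1^{2}} = - 81624 \frac{9}{1 + 1} = - 81624 \cdot \frac{9}{2} = - 81624 \cdot 9 \cdot \frac{1}{2} = \left(-81624\right) \frac{9}{2} = -367308$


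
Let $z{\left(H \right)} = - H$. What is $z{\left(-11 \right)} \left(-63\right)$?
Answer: $-693$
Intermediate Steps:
$z{\left(-11 \right)} \left(-63\right) = \left(-1\right) \left(-11\right) \left(-63\right) = 11 \left(-63\right) = -693$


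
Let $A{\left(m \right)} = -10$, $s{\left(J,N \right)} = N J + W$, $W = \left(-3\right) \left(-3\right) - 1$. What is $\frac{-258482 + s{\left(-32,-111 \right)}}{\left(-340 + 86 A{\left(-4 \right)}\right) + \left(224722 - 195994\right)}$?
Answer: $- \frac{42487}{4588} \approx -9.2605$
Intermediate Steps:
$W = 8$ ($W = 9 - 1 = 8$)
$s{\left(J,N \right)} = 8 + J N$ ($s{\left(J,N \right)} = N J + 8 = J N + 8 = 8 + J N$)
$\frac{-258482 + s{\left(-32,-111 \right)}}{\left(-340 + 86 A{\left(-4 \right)}\right) + \left(224722 - 195994\right)} = \frac{-258482 + \left(8 - -3552\right)}{\left(-340 + 86 \left(-10\right)\right) + \left(224722 - 195994\right)} = \frac{-258482 + \left(8 + 3552\right)}{\left(-340 - 860\right) + 28728} = \frac{-258482 + 3560}{-1200 + 28728} = - \frac{254922}{27528} = \left(-254922\right) \frac{1}{27528} = - \frac{42487}{4588}$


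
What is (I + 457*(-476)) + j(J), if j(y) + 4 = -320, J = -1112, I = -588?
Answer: -218444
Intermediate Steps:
j(y) = -324 (j(y) = -4 - 320 = -324)
(I + 457*(-476)) + j(J) = (-588 + 457*(-476)) - 324 = (-588 - 217532) - 324 = -218120 - 324 = -218444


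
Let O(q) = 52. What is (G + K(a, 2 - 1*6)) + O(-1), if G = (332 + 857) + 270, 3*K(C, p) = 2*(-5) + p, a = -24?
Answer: 4519/3 ≈ 1506.3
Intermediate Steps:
K(C, p) = -10/3 + p/3 (K(C, p) = (2*(-5) + p)/3 = (-10 + p)/3 = -10/3 + p/3)
G = 1459 (G = 1189 + 270 = 1459)
(G + K(a, 2 - 1*6)) + O(-1) = (1459 + (-10/3 + (2 - 1*6)/3)) + 52 = (1459 + (-10/3 + (2 - 6)/3)) + 52 = (1459 + (-10/3 + (1/3)*(-4))) + 52 = (1459 + (-10/3 - 4/3)) + 52 = (1459 - 14/3) + 52 = 4363/3 + 52 = 4519/3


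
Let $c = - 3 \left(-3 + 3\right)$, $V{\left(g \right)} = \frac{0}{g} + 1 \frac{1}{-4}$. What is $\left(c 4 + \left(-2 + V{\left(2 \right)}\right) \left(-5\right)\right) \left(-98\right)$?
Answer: $- \frac{2205}{2} \approx -1102.5$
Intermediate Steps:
$V{\left(g \right)} = - \frac{1}{4}$ ($V{\left(g \right)} = 0 + 1 \left(- \frac{1}{4}\right) = 0 - \frac{1}{4} = - \frac{1}{4}$)
$c = 0$ ($c = \left(-3\right) 0 = 0$)
$\left(c 4 + \left(-2 + V{\left(2 \right)}\right) \left(-5\right)\right) \left(-98\right) = \left(0 \cdot 4 + \left(-2 - \frac{1}{4}\right) \left(-5\right)\right) \left(-98\right) = \left(0 - - \frac{45}{4}\right) \left(-98\right) = \left(0 + \frac{45}{4}\right) \left(-98\right) = \frac{45}{4} \left(-98\right) = - \frac{2205}{2}$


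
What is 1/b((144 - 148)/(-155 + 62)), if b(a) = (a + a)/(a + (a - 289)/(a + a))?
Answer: -2499157/64 ≈ -39049.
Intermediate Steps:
b(a) = 2*a/(a + (-289 + a)/(2*a)) (b(a) = (2*a)/(a + (-289 + a)/((2*a))) = (2*a)/(a + (-289 + a)*(1/(2*a))) = (2*a)/(a + (-289 + a)/(2*a)) = 2*a/(a + (-289 + a)/(2*a)))
1/b((144 - 148)/(-155 + 62)) = 1/(4*((144 - 148)/(-155 + 62))²/(-289 + (144 - 148)/(-155 + 62) + 2*((144 - 148)/(-155 + 62))²)) = 1/(4*(-4/(-93))²/(-289 - 4/(-93) + 2*(-4/(-93))²)) = 1/(4*(-4*(-1/93))²/(-289 - 4*(-1/93) + 2*(-4*(-1/93))²)) = 1/(4*(4/93)²/(-289 + 4/93 + 2*(4/93)²)) = 1/(4*(16/8649)/(-289 + 4/93 + 2*(16/8649))) = 1/(4*(16/8649)/(-289 + 4/93 + 32/8649)) = 1/(4*(16/8649)/(-2499157/8649)) = 1/(4*(16/8649)*(-8649/2499157)) = 1/(-64/2499157) = -2499157/64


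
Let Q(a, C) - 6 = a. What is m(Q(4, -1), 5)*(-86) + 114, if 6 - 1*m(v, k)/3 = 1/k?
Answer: -6912/5 ≈ -1382.4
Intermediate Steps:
Q(a, C) = 6 + a
m(v, k) = 18 - 3/k
m(Q(4, -1), 5)*(-86) + 114 = (18 - 3/5)*(-86) + 114 = (18 - 3*⅕)*(-86) + 114 = (18 - ⅗)*(-86) + 114 = (87/5)*(-86) + 114 = -7482/5 + 114 = -6912/5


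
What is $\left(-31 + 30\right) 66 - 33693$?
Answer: $-33759$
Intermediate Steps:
$\left(-31 + 30\right) 66 - 33693 = \left(-1\right) 66 - 33693 = -66 - 33693 = -33759$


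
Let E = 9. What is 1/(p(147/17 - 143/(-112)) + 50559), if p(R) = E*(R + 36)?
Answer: 1904/97051287 ≈ 1.9618e-5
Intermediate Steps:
p(R) = 324 + 9*R (p(R) = 9*(R + 36) = 9*(36 + R) = 324 + 9*R)
1/(p(147/17 - 143/(-112)) + 50559) = 1/((324 + 9*(147/17 - 143/(-112))) + 50559) = 1/((324 + 9*(147*(1/17) - 143*(-1/112))) + 50559) = 1/((324 + 9*(147/17 + 143/112)) + 50559) = 1/((324 + 9*(18895/1904)) + 50559) = 1/((324 + 170055/1904) + 50559) = 1/(786951/1904 + 50559) = 1/(97051287/1904) = 1904/97051287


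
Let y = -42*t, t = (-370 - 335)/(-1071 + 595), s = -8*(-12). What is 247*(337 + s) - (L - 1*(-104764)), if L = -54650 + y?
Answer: 1934573/34 ≈ 56899.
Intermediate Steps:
s = 96
t = 705/476 (t = -705/(-476) = -705*(-1/476) = 705/476 ≈ 1.4811)
y = -2115/34 (y = -42*705/476 = -2115/34 ≈ -62.206)
L = -1860215/34 (L = -54650 - 2115/34 = -1860215/34 ≈ -54712.)
247*(337 + s) - (L - 1*(-104764)) = 247*(337 + 96) - (-1860215/34 - 1*(-104764)) = 247*433 - (-1860215/34 + 104764) = 106951 - 1*1701761/34 = 106951 - 1701761/34 = 1934573/34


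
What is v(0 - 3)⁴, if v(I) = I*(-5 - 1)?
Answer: 104976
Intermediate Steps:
v(I) = -6*I (v(I) = I*(-6) = -6*I)
v(0 - 3)⁴ = (-6*(0 - 3))⁴ = (-6*(-3))⁴ = 18⁴ = 104976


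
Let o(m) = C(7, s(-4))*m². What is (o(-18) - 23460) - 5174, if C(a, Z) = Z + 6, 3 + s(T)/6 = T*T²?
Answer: -156938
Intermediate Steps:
s(T) = -18 + 6*T³ (s(T) = -18 + 6*(T*T²) = -18 + 6*T³)
C(a, Z) = 6 + Z
o(m) = -396*m² (o(m) = (6 + (-18 + 6*(-4)³))*m² = (6 + (-18 + 6*(-64)))*m² = (6 + (-18 - 384))*m² = (6 - 402)*m² = -396*m²)
(o(-18) - 23460) - 5174 = (-396*(-18)² - 23460) - 5174 = (-396*324 - 23460) - 5174 = (-128304 - 23460) - 5174 = -151764 - 5174 = -156938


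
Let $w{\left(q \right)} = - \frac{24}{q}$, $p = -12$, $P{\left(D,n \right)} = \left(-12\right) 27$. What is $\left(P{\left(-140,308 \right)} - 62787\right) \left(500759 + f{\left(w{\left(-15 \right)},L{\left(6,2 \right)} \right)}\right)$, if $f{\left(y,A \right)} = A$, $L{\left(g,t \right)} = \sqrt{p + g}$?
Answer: $-31603401249 - 63111 i \sqrt{6} \approx -3.1603 \cdot 10^{10} - 1.5459 \cdot 10^{5} i$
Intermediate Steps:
$P{\left(D,n \right)} = -324$
$L{\left(g,t \right)} = \sqrt{-12 + g}$
$\left(P{\left(-140,308 \right)} - 62787\right) \left(500759 + f{\left(w{\left(-15 \right)},L{\left(6,2 \right)} \right)}\right) = \left(-324 - 62787\right) \left(500759 + \sqrt{-12 + 6}\right) = - 63111 \left(500759 + \sqrt{-6}\right) = - 63111 \left(500759 + i \sqrt{6}\right) = -31603401249 - 63111 i \sqrt{6}$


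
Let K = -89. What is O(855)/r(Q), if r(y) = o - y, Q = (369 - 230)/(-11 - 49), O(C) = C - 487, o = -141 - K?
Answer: -22080/2981 ≈ -7.4069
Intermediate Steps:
o = -52 (o = -141 - 1*(-89) = -141 + 89 = -52)
O(C) = -487 + C
Q = -139/60 (Q = 139/(-60) = 139*(-1/60) = -139/60 ≈ -2.3167)
r(y) = -52 - y
O(855)/r(Q) = (-487 + 855)/(-52 - 1*(-139/60)) = 368/(-52 + 139/60) = 368/(-2981/60) = 368*(-60/2981) = -22080/2981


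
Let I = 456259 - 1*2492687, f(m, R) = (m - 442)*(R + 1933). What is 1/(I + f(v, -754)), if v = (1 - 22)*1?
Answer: -1/2582305 ≈ -3.8725e-7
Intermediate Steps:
v = -21 (v = -21*1 = -21)
f(m, R) = (-442 + m)*(1933 + R)
I = -2036428 (I = 456259 - 2492687 = -2036428)
1/(I + f(v, -754)) = 1/(-2036428 + (-854386 - 442*(-754) + 1933*(-21) - 754*(-21))) = 1/(-2036428 + (-854386 + 333268 - 40593 + 15834)) = 1/(-2036428 - 545877) = 1/(-2582305) = -1/2582305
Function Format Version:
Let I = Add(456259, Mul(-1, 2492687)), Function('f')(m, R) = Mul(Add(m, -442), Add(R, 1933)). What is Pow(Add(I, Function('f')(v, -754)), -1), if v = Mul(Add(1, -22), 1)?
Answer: Rational(-1, 2582305) ≈ -3.8725e-7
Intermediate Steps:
v = -21 (v = Mul(-21, 1) = -21)
Function('f')(m, R) = Mul(Add(-442, m), Add(1933, R))
I = -2036428 (I = Add(456259, -2492687) = -2036428)
Pow(Add(I, Function('f')(v, -754)), -1) = Pow(Add(-2036428, Add(-854386, Mul(-442, -754), Mul(1933, -21), Mul(-754, -21))), -1) = Pow(Add(-2036428, Add(-854386, 333268, -40593, 15834)), -1) = Pow(Add(-2036428, -545877), -1) = Pow(-2582305, -1) = Rational(-1, 2582305)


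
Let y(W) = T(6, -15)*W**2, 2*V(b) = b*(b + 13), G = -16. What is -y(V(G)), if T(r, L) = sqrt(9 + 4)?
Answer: -576*sqrt(13) ≈ -2076.8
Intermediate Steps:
V(b) = b*(13 + b)/2 (V(b) = (b*(b + 13))/2 = (b*(13 + b))/2 = b*(13 + b)/2)
T(r, L) = sqrt(13)
y(W) = sqrt(13)*W**2
-y(V(G)) = -sqrt(13)*((1/2)*(-16)*(13 - 16))**2 = -sqrt(13)*((1/2)*(-16)*(-3))**2 = -sqrt(13)*24**2 = -sqrt(13)*576 = -576*sqrt(13)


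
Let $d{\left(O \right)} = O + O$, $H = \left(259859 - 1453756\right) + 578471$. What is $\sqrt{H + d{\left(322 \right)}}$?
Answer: $i \sqrt{614782} \approx 784.08 i$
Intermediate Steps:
$H = -615426$ ($H = -1193897 + 578471 = -615426$)
$d{\left(O \right)} = 2 O$
$\sqrt{H + d{\left(322 \right)}} = \sqrt{-615426 + 2 \cdot 322} = \sqrt{-615426 + 644} = \sqrt{-614782} = i \sqrt{614782}$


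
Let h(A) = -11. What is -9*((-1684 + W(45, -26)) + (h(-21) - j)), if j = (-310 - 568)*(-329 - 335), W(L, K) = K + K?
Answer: 5262651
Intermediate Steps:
W(L, K) = 2*K
j = 582992 (j = -878*(-664) = 582992)
-9*((-1684 + W(45, -26)) + (h(-21) - j)) = -9*((-1684 + 2*(-26)) + (-11 - 1*582992)) = -9*((-1684 - 52) + (-11 - 582992)) = -9*(-1736 - 583003) = -9*(-584739) = 5262651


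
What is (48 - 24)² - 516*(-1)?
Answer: 1092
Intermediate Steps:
(48 - 24)² - 516*(-1) = 24² + 516 = 576 + 516 = 1092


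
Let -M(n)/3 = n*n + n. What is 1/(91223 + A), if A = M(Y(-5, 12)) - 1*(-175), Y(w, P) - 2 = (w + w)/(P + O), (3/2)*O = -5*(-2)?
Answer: 784/71647545 ≈ 1.0942e-5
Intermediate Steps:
O = 20/3 (O = 2*(-5*(-2))/3 = (⅔)*10 = 20/3 ≈ 6.6667)
Y(w, P) = 2 + 2*w/(20/3 + P) (Y(w, P) = 2 + (w + w)/(P + 20/3) = 2 + (2*w)/(20/3 + P) = 2 + 2*w/(20/3 + P))
M(n) = -3*n - 3*n² (M(n) = -3*(n*n + n) = -3*(n² + n) = -3*(n + n²) = -3*n - 3*n²)
A = 128713/784 (A = -3*2*(20 + 3*12 + 3*(-5))/(20 + 3*12)*(1 + 2*(20 + 3*12 + 3*(-5))/(20 + 3*12)) - 1*(-175) = -3*2*(20 + 36 - 15)/(20 + 36)*(1 + 2*(20 + 36 - 15)/(20 + 36)) + 175 = -3*2*41/56*(1 + 2*41/56) + 175 = -3*2*(1/56)*41*(1 + 2*(1/56)*41) + 175 = -3*41/28*(1 + 41/28) + 175 = -3*41/28*69/28 + 175 = -8487/784 + 175 = 128713/784 ≈ 164.17)
1/(91223 + A) = 1/(91223 + 128713/784) = 1/(71647545/784) = 784/71647545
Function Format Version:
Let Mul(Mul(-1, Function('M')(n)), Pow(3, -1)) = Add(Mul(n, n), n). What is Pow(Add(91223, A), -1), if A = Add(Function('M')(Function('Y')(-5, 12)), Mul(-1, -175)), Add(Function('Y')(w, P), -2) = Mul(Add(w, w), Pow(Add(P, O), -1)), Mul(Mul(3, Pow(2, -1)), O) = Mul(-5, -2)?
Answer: Rational(784, 71647545) ≈ 1.0942e-5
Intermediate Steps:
O = Rational(20, 3) (O = Mul(Rational(2, 3), Mul(-5, -2)) = Mul(Rational(2, 3), 10) = Rational(20, 3) ≈ 6.6667)
Function('Y')(w, P) = Add(2, Mul(2, w, Pow(Add(Rational(20, 3), P), -1))) (Function('Y')(w, P) = Add(2, Mul(Add(w, w), Pow(Add(P, Rational(20, 3)), -1))) = Add(2, Mul(Mul(2, w), Pow(Add(Rational(20, 3), P), -1))) = Add(2, Mul(2, w, Pow(Add(Rational(20, 3), P), -1))))
Function('M')(n) = Add(Mul(-3, n), Mul(-3, Pow(n, 2))) (Function('M')(n) = Mul(-3, Add(Mul(n, n), n)) = Mul(-3, Add(Pow(n, 2), n)) = Mul(-3, Add(n, Pow(n, 2))) = Add(Mul(-3, n), Mul(-3, Pow(n, 2))))
A = Rational(128713, 784) (A = Add(Mul(-3, Mul(2, Pow(Add(20, Mul(3, 12)), -1), Add(20, Mul(3, 12), Mul(3, -5))), Add(1, Mul(2, Pow(Add(20, Mul(3, 12)), -1), Add(20, Mul(3, 12), Mul(3, -5))))), Mul(-1, -175)) = Add(Mul(-3, Mul(2, Pow(Add(20, 36), -1), Add(20, 36, -15)), Add(1, Mul(2, Pow(Add(20, 36), -1), Add(20, 36, -15)))), 175) = Add(Mul(-3, Mul(2, Pow(56, -1), 41), Add(1, Mul(2, Pow(56, -1), 41))), 175) = Add(Mul(-3, Mul(2, Rational(1, 56), 41), Add(1, Mul(2, Rational(1, 56), 41))), 175) = Add(Mul(-3, Rational(41, 28), Add(1, Rational(41, 28))), 175) = Add(Mul(-3, Rational(41, 28), Rational(69, 28)), 175) = Add(Rational(-8487, 784), 175) = Rational(128713, 784) ≈ 164.17)
Pow(Add(91223, A), -1) = Pow(Add(91223, Rational(128713, 784)), -1) = Pow(Rational(71647545, 784), -1) = Rational(784, 71647545)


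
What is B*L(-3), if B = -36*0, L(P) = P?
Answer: 0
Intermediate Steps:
B = 0
B*L(-3) = 0*(-3) = 0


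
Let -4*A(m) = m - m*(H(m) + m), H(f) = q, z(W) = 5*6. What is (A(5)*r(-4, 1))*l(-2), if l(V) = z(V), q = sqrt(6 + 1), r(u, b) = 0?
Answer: 0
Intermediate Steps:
q = sqrt(7) ≈ 2.6458
z(W) = 30
H(f) = sqrt(7)
l(V) = 30
A(m) = -m/4 + m*(m + sqrt(7))/4 (A(m) = -(m - m*(sqrt(7) + m))/4 = -(m - m*(m + sqrt(7)))/4 = -m/4 + m*(m + sqrt(7))/4)
(A(5)*r(-4, 1))*l(-2) = (((1/4)*5*(-1 + 5 + sqrt(7)))*0)*30 = (((1/4)*5*(4 + sqrt(7)))*0)*30 = ((5 + 5*sqrt(7)/4)*0)*30 = 0*30 = 0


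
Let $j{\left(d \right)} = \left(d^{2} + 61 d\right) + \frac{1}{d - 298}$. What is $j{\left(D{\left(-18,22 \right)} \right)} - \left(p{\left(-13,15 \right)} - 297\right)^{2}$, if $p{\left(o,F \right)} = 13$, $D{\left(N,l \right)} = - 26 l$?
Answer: $\frac{184123319}{870} \approx 2.1164 \cdot 10^{5}$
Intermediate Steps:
$j{\left(d \right)} = d^{2} + \frac{1}{-298 + d} + 61 d$ ($j{\left(d \right)} = \left(d^{2} + 61 d\right) + \frac{1}{-298 + d} = d^{2} + \frac{1}{-298 + d} + 61 d$)
$j{\left(D{\left(-18,22 \right)} \right)} - \left(p{\left(-13,15 \right)} - 297\right)^{2} = \frac{1 + \left(\left(-26\right) 22\right)^{3} - 18178 \left(\left(-26\right) 22\right) - 237 \left(\left(-26\right) 22\right)^{2}}{-298 - 572} - \left(13 - 297\right)^{2} = \frac{1 + \left(-572\right)^{3} - -10397816 - 237 \left(-572\right)^{2}}{-298 - 572} - \left(-284\right)^{2} = \frac{1 - 187149248 + 10397816 - 77542608}{-870} - 80656 = - \frac{1 - 187149248 + 10397816 - 77542608}{870} - 80656 = \left(- \frac{1}{870}\right) \left(-254294039\right) - 80656 = \frac{254294039}{870} - 80656 = \frac{184123319}{870}$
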